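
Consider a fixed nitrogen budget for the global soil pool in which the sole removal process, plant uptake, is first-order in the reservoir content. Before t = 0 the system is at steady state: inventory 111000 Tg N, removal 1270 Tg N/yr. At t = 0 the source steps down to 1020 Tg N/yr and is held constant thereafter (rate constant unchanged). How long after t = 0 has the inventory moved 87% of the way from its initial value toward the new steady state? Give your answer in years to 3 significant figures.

τ = M₀/F₀ = 111000/1270 = 87.40 yr.
The remaining gap fraction is e^(−t/τ); 87% covered ⇒ e^(−t/τ) = 0.130.
t = −τ ln(0.130) = 87.40 × 2.040 = 178.3 yr.

178 yr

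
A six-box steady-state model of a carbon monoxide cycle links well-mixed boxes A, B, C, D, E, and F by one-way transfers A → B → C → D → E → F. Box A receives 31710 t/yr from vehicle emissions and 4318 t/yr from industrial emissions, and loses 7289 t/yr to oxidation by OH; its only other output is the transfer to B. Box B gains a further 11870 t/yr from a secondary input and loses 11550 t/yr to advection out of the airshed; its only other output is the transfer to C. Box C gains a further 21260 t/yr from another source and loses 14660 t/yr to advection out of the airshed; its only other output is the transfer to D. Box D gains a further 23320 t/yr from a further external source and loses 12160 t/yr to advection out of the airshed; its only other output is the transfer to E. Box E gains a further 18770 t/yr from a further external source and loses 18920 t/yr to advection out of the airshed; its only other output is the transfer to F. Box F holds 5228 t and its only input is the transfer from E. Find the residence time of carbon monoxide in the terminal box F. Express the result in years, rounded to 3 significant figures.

0.112 yr

Box A: F(A→B) = (31710 + 4318) − 7289 = 28739 t/yr.
Box B: F(B→C) = (28739 + 11870) − 11550 = 29059 t/yr.
Box C: F(C→D) = (29059 + 21260) − 14660 = 35659 t/yr.
Box D: F(D→E) = (35659 + 23320) − 12160 = 46819 t/yr.
Box E: F(E→F) = (46819 + 18770) − 18920 = 46669 t/yr.
Box F throughput = its input = 46669 t/yr; τ = 5228 / 46669 = 0.1120 yr.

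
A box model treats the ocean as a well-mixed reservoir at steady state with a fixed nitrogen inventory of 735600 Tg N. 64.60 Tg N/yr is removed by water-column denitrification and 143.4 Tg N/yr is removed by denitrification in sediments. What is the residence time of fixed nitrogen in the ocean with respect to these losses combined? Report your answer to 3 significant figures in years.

3540 yr

Total removal = 64.60 + 143.4 = 208.00 Tg N/yr.
τ = M / ΣF_out = 735600 / 208.00 = 3537 yr.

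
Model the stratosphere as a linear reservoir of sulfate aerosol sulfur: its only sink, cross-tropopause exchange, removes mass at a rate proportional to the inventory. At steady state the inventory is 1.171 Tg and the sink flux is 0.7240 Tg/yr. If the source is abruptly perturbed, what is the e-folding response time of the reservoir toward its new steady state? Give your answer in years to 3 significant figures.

1.62 yr

For a linear reservoir the response time equals the residence time τ = M/F.
τ = 1.171 / 0.7240 = 1.617 yr.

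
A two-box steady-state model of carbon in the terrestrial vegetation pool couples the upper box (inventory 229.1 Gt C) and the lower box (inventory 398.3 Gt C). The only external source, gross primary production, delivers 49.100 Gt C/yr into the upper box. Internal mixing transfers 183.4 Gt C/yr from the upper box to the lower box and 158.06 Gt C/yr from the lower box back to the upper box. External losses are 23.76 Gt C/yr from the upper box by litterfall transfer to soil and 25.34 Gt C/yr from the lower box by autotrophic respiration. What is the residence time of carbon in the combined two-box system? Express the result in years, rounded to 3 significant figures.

12.8 yr

Residence time in the combined system uses the total inventory and the total *external* removal — internal exchanges between the two boxes cancel.
M_total = 229.1 + 398.3 = 627.40 Gt C.
ΣF_external_out = 23.76 + 25.34 = 49.100 Gt C/yr.
τ = M_total / ΣF_ext = 627.40 / 49.100 = 12.78 yr.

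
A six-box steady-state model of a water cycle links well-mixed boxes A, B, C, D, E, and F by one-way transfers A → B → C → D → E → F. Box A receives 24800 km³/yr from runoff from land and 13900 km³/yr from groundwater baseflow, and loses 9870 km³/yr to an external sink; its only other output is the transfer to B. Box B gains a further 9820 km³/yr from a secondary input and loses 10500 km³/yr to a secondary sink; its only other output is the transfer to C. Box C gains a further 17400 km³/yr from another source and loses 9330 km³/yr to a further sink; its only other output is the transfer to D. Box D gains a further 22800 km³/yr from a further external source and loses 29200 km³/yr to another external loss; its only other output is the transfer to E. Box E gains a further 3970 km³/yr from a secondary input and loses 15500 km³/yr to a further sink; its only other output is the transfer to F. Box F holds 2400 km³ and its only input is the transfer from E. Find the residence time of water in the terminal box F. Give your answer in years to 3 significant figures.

0.131 yr

Box A: F(A→B) = (24800 + 13900) − 9870 = 28830 km³/yr.
Box B: F(B→C) = (28830 + 9820) − 10500 = 28150 km³/yr.
Box C: F(C→D) = (28150 + 17400) − 9330 = 36220 km³/yr.
Box D: F(D→E) = (36220 + 22800) − 29200 = 29820 km³/yr.
Box E: F(E→F) = (29820 + 3970) − 15500 = 18290 km³/yr.
Box F throughput = its input = 18290 km³/yr; τ = 2400 / 18290 = 0.1312 yr.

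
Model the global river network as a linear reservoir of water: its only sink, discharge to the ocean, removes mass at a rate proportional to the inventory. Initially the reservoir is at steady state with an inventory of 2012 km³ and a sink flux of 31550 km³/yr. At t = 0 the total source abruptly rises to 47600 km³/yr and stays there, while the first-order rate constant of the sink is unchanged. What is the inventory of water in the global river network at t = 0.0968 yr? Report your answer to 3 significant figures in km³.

The sink rate constant is k = F₀/M₀ = 31550/2012 = 15.68 yr⁻¹.
Solving dM/dt = F₁ − kM with M(0) = M₀ gives M(t) = F₁/k + (M₀ − F₁/k)·e^(−kt).
F₁/k = 47600/15.68 = 3035.5 km³; kt = 15.68 × 0.0968 = 1.518, e^(−kt) = 0.2192.
M(0.0968) = 3035.5 + (2012 − 3035.5) × 0.2192 = 3035.5 − 224.3 = 2811.2 km³.

2810 km³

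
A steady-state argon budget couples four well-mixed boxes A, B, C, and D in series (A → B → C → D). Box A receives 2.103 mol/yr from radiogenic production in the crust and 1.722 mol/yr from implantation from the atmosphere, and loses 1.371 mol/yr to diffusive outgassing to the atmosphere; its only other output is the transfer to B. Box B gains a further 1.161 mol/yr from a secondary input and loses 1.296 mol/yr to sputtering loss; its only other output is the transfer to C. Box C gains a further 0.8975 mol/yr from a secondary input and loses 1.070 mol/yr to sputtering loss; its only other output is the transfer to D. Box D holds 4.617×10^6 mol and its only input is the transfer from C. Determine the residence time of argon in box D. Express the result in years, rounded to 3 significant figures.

2.15×10^6 yr

Box A: F(A→B) = (2.103 + 1.722) − 1.371 = 2.4540 mol/yr.
Box B: F(B→C) = (2.4540 + 1.161) − 1.296 = 2.3190 mol/yr.
Box C: F(C→D) = (2.3190 + 0.8975) − 1.070 = 2.1465 mol/yr.
Box D throughput = its input = 2.1465 mol/yr; τ = 4.617×10^6 / 2.1465 = 2.151×10^6 yr.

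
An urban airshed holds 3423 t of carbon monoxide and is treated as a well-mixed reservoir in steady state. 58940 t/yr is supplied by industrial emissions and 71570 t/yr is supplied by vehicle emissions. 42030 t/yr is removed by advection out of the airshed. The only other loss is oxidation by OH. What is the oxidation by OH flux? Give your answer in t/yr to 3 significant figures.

At steady state ΣF_in = ΣF_out.
ΣF_in = 58940 + 71570 = 130510 t/yr.
Oxidation by OH flux = ΣF_in − (42030) = 130510 − 42030 = 88480 t/yr.

88500 t/yr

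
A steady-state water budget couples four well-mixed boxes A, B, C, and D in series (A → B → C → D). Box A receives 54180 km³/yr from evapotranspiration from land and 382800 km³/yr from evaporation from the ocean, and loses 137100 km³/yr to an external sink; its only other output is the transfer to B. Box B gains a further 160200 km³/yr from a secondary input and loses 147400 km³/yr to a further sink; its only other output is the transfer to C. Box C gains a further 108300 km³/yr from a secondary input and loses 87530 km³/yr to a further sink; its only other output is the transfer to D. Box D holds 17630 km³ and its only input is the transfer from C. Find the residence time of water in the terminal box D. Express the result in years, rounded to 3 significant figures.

0.0529 yr

Box A: F(A→B) = (54180 + 382800) − 137100 = 299880 km³/yr.
Box B: F(B→C) = (299880 + 160200) − 147400 = 312680 km³/yr.
Box C: F(C→D) = (312680 + 108300) − 87530 = 333450 km³/yr.
Box D throughput = its input = 333450 km³/yr; τ = 17630 / 333450 = 0.05287 yr.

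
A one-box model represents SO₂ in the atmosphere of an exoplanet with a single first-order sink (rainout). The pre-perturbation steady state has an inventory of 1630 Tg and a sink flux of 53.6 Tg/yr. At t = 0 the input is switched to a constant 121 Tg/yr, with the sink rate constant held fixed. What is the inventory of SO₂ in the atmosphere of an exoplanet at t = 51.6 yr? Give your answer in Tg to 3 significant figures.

3300 Tg

The sink rate constant is k = F₀/M₀ = 53.6/1630 = 0.03288 yr⁻¹.
Solving dM/dt = F₁ − kM with M(0) = M₀ gives M(t) = F₁/k + (M₀ − F₁/k)·e^(−kt).
F₁/k = 121/0.03288 = 3679.7 Tg; kt = 0.03288 × 51.6 = 1.697, e^(−kt) = 0.1833.
M(51.6) = 3679.7 + (1630 − 3679.7) × 0.1833 = 3679.7 − 375.6 = 3304.0 Tg.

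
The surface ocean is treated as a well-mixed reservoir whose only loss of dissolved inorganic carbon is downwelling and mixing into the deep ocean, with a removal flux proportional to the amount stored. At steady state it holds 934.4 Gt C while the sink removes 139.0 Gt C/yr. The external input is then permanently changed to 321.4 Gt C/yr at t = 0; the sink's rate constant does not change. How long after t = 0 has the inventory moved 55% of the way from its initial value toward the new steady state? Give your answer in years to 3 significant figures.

τ = M₀/F₀ = 934.4/139.0 = 6.722 yr.
The remaining gap fraction is e^(−t/τ); 55% covered ⇒ e^(−t/τ) = 0.450.
t = −τ ln(0.450) = 6.722 × 0.7985 = 5.368 yr.

5.37 yr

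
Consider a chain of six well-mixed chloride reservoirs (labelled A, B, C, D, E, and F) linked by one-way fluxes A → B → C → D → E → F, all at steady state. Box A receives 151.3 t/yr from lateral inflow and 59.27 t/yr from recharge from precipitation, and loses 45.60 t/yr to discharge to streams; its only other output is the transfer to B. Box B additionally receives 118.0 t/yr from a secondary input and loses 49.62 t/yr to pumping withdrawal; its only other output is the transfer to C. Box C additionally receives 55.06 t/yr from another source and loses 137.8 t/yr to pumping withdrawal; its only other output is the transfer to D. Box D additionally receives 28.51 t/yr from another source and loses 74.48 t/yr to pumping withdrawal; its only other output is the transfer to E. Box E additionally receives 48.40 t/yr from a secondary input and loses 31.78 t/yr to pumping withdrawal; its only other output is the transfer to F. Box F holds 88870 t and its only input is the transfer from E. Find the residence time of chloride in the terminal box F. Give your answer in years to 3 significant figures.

733 yr

Box A: F(A→B) = (151.3 + 59.27) − 45.60 = 164.97 t/yr.
Box B: F(B→C) = (164.97 + 118.0) − 49.62 = 233.35 t/yr.
Box C: F(C→D) = (233.35 + 55.06) − 137.8 = 150.61 t/yr.
Box D: F(D→E) = (150.61 + 28.51) − 74.48 = 104.64 t/yr.
Box E: F(E→F) = (104.64 + 48.40) − 31.78 = 121.26 t/yr.
Box F throughput = its input = 121.26 t/yr; τ = 88870 / 121.26 = 732.9 yr.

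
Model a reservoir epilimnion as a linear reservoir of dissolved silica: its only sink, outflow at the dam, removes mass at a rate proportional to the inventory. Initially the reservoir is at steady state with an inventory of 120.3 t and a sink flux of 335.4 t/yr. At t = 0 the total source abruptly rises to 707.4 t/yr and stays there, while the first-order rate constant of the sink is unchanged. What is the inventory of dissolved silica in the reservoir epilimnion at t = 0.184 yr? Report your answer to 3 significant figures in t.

174 t

τ = M₀/F₀ = 120.3/335.4 = 0.3587 yr; rate constant k = 1/τ.
New steady state M_∞ = F₁/k = F₁·τ = 707.4 × 0.3587 = 253.73 t.
M(t) = M_∞ + (M₀ − M_∞)·e^(−t/τ); t/τ = 0.184/0.3587 = 0.5130, so e^(−t/τ) = 0.5987.
M(t) = 253.73 − 133.4 × 0.5987 = 173.84 t.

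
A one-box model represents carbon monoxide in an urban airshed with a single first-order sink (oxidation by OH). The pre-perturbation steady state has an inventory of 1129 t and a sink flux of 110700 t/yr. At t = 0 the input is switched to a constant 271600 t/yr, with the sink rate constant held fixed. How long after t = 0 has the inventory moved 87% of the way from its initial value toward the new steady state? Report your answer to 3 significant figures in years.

0.0208 yr

τ = M₀/F₀ = 1129/110700 = 0.01020 yr.
The remaining gap fraction is e^(−t/τ); 87% covered ⇒ e^(−t/τ) = 0.130.
t = −τ ln(0.130) = 0.01020 × 2.040 = 0.02081 yr.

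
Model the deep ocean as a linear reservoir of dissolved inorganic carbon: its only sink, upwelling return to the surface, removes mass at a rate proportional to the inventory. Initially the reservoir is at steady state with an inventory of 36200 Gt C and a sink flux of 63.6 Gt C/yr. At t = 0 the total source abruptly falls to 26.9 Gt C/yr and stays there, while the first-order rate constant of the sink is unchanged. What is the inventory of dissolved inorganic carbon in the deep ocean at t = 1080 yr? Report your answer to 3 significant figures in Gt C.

18400 Gt C

Residence time τ = M₀/F₀ = 569.2 yr. The eventual steady state is M_∞ = M₀·(F₁/F₀) = 36200 × 26.9/63.6 = 15311 Gt C.
The anomaly ΔM(t) = M(t) − M_∞ decays as ΔM₀·e^(−t/τ) with ΔM₀ = 36200 − 15311 = 20890 Gt C.
At t = 1080 yr, e^(−t/τ) = e^(−1.897) = 0.1499, so ΔM = 3132 Gt C and M = 15311 + 3132 = 18443 Gt C.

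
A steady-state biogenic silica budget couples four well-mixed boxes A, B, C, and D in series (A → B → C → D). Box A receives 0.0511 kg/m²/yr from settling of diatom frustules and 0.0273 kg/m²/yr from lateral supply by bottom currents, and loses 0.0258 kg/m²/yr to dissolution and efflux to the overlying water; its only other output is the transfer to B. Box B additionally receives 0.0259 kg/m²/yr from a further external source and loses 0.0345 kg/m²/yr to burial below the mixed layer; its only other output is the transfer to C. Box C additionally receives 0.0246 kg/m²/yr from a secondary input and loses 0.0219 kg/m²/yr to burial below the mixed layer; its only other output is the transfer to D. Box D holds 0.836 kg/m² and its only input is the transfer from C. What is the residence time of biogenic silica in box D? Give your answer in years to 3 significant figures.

Box A: F(A→B) = (0.0511 + 0.0273) − 0.0258 = 0.052600 kg/m²/yr.
Box B: F(B→C) = (0.052600 + 0.0259) − 0.0345 = 0.044000 kg/m²/yr.
Box C: F(C→D) = (0.044000 + 0.0246) − 0.0219 = 0.046700 kg/m²/yr.
Box D throughput = its input = 0.046700 kg/m²/yr; τ = 0.836 / 0.046700 = 17.90 yr.

17.9 yr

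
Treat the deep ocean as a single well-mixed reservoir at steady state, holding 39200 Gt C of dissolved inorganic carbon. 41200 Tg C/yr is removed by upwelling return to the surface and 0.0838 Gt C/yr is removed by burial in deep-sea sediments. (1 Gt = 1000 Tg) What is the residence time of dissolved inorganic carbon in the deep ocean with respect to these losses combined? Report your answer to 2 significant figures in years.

Convert the upwelling return to the surface flux: 41200 Tg C/yr = 41.20 Gt C/yr.
Total removal = 41.20 + 0.08380 = 41.284 Gt C/yr.
τ = M / ΣF_out = 39200 / 41.284 = 949.5 yr.

950 yr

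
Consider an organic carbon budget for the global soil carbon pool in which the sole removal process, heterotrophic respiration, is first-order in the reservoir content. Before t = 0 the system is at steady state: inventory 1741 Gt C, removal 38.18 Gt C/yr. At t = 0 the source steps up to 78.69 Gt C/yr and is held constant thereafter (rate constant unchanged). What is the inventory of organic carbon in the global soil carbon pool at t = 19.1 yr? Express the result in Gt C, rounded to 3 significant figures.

Residence time τ = M₀/F₀ = 45.60 yr. The eventual steady state is M_∞ = M₀·(F₁/F₀) = 1741 × 78.69/38.18 = 3588.2 Gt C.
The anomaly ΔM(t) = M(t) − M_∞ decays as ΔM₀·e^(−t/τ) with ΔM₀ = 1741 − 3588.2 = −1847 Gt C.
At t = 19.1 yr, e^(−t/τ) = e^(−0.4189) = 0.6578, so ΔM = −1215 Gt C and M = 3588.2 − 1215 = 2373.1 Gt C.

2370 Gt C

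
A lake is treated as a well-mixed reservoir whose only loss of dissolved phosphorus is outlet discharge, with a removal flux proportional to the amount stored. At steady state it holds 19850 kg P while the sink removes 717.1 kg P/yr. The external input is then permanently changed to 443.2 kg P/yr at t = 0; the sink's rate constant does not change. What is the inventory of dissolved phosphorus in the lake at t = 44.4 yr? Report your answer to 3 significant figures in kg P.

Residence time τ = M₀/F₀ = 27.68 yr. The eventual steady state is M_∞ = M₀·(F₁/F₀) = 19850 × 443.2/717.1 = 12268 kg P.
The anomaly ΔM(t) = M(t) − M_∞ decays as ΔM₀·e^(−t/τ) with ΔM₀ = 19850 − 12268 = 7582 kg P.
At t = 44.4 yr, e^(−t/τ) = e^(−1.604) = 0.2011, so ΔM = 1525 kg P and M = 12268 + 1525 = 13793 kg P.

13800 kg P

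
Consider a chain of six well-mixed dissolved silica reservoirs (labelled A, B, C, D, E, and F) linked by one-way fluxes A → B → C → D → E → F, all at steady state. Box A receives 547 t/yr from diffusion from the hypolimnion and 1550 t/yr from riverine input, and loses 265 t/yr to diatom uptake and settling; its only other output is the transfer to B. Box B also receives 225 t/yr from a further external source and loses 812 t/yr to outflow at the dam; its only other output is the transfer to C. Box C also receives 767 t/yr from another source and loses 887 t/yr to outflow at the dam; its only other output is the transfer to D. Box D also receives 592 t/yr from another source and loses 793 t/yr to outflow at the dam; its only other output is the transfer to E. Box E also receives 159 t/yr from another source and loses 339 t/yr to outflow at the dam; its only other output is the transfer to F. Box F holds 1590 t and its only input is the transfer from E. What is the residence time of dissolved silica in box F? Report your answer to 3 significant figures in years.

2.14 yr

Box A: F(A→B) = (547 + 1550) − 265 = 1832.0 t/yr.
Box B: F(B→C) = (1832.0 + 225) − 812 = 1245.0 t/yr.
Box C: F(C→D) = (1245.0 + 767) − 887 = 1125.0 t/yr.
Box D: F(D→E) = (1125.0 + 592) − 793 = 924.00 t/yr.
Box E: F(E→F) = (924.00 + 159) − 339 = 744.00 t/yr.
Box F throughput = its input = 744.00 t/yr; τ = 1590 / 744.00 = 2.137 yr.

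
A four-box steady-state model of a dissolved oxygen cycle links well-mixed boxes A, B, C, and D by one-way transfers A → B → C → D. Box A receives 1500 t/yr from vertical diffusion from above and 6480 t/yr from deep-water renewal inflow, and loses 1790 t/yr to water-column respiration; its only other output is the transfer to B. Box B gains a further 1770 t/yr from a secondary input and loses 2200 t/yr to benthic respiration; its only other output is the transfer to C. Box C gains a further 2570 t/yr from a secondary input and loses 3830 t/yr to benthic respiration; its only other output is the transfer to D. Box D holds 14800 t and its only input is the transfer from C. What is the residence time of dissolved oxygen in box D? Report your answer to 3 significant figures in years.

3.29 yr

Box A: F(A→B) = (1500 + 6480) − 1790 = 6190.0 t/yr.
Box B: F(B→C) = (6190.0 + 1770) − 2200 = 5760.0 t/yr.
Box C: F(C→D) = (5760.0 + 2570) − 3830 = 4500.0 t/yr.
Box D throughput = its input = 4500.0 t/yr; τ = 14800 / 4500.0 = 3.289 yr.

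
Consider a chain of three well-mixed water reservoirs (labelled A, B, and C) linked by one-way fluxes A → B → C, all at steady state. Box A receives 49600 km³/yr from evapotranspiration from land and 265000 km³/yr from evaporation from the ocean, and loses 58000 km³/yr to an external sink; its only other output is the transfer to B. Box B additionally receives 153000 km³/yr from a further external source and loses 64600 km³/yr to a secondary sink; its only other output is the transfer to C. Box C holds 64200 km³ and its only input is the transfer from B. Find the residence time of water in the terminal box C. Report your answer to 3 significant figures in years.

Box A: F(A→B) = (49600 + 265000) − 58000 = 256600 km³/yr.
Box B: F(B→C) = (256600 + 153000) − 64600 = 345000 km³/yr.
Box C throughput = its input = 345000 km³/yr; τ = 64200 / 345000 = 0.1861 yr.

0.186 yr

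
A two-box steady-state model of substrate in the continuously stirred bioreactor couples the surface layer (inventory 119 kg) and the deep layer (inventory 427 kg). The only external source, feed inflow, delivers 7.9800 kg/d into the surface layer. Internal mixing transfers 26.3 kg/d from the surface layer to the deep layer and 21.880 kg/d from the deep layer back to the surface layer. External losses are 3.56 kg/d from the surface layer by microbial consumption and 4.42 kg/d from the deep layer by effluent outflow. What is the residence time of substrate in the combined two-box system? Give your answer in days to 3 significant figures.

68.4 d

Treat the two boxes together as one reservoir: the mixing fluxes between them are internal recycling, so τ = ΣM / Σ(external losses).
M_total = 119 + 427 = 546.00 kg.
ΣF_external_out = 3.56 + 4.42 = 7.9800 kg/d.
τ = M_total / ΣF_ext = 546.00 / 7.9800 = 68.42 d.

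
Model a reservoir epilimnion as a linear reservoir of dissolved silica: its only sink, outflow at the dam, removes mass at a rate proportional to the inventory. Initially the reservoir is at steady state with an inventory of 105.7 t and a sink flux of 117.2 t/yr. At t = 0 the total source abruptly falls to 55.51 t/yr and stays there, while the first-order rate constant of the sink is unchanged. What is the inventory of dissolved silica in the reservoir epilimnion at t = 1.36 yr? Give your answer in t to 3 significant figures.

62.4 t

Residence time τ = M₀/F₀ = 0.9019 yr. The eventual steady state is M_∞ = M₀·(F₁/F₀) = 105.7 × 55.51/117.2 = 50.063 t.
The anomaly ΔM(t) = M(t) − M_∞ decays as ΔM₀·e^(−t/τ) with ΔM₀ = 105.7 − 50.063 = 55.64 t.
At t = 1.36 yr, e^(−t/τ) = e^(−1.508) = 0.2214, so ΔM = 12.32 t and M = 50.063 + 12.32 = 62.379 t.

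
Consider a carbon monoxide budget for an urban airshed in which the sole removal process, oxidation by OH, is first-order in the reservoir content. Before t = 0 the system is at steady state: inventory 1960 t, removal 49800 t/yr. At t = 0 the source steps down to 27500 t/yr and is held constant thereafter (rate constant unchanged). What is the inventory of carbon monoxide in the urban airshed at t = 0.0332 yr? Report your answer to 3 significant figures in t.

τ = M₀/F₀ = 1960/49800 = 0.03936 yr; rate constant k = 1/τ.
New steady state M_∞ = F₁/k = F₁·τ = 27500 × 0.03936 = 1082.3 t.
M(t) = M_∞ + (M₀ − M_∞)·e^(−t/τ); t/τ = 0.0332/0.03936 = 0.8436, so e^(−t/τ) = 0.4302.
M(t) = 1082.3 + 877.7 × 0.4302 = 1459.9 t.

1460 t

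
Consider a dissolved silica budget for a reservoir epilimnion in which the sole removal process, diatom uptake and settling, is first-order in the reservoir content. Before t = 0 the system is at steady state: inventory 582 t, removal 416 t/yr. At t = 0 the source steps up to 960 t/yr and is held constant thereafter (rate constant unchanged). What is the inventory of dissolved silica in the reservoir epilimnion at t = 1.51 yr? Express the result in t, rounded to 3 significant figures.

τ = M₀/F₀ = 582/416 = 1.399 yr; rate constant k = 1/τ.
New steady state M_∞ = F₁/k = F₁·τ = 960 × 1.399 = 1343.1 t.
M(t) = M_∞ + (M₀ − M_∞)·e^(−t/τ); t/τ = 1.51/1.399 = 1.079, so e^(−t/τ) = 0.3398.
M(t) = 1343.1 − 761.1 × 0.3398 = 1084.4 t.

1080 t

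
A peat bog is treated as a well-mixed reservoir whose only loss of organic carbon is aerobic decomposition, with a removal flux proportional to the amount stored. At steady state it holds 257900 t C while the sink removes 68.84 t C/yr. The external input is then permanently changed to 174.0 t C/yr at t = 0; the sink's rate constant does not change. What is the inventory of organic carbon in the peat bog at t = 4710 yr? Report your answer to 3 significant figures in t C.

The sink rate constant is k = F₀/M₀ = 68.84/257900 = 0.0002669 yr⁻¹.
Solving dM/dt = F₁ − kM with M(0) = M₀ gives M(t) = F₁/k + (M₀ − F₁/k)·e^(−kt).
F₁/k = 174.0/0.0002669 = 651870 t C; kt = 0.0002669 × 4710 = 1.257, e^(−kt) = 0.2844.
M(4710) = 651870 + (257900 − 651870) × 0.2844 = 651870 − 112100 = 539810 t C.

540000 t C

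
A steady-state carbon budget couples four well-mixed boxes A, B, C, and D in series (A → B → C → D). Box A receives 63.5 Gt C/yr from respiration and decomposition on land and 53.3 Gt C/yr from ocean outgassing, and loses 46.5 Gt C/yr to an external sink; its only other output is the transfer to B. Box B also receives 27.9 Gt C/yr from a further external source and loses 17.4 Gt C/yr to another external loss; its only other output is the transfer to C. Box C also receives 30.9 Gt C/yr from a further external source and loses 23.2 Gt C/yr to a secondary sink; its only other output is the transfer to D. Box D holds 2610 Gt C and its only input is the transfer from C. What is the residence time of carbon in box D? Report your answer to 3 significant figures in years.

29.5 yr

Box A: F(A→B) = (63.5 + 53.3) − 46.5 = 70.300 Gt C/yr.
Box B: F(B→C) = (70.300 + 27.9) − 17.4 = 80.800 Gt C/yr.
Box C: F(C→D) = (80.800 + 30.9) − 23.2 = 88.500 Gt C/yr.
Box D throughput = its input = 88.500 Gt C/yr; τ = 2610 / 88.500 = 29.49 yr.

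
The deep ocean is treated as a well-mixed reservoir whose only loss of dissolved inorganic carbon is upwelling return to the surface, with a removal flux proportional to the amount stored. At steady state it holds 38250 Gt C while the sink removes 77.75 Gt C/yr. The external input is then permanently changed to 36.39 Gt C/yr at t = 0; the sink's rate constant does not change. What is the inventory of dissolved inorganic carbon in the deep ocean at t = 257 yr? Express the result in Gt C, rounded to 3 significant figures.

τ = M₀/F₀ = 38250/77.75 = 492.0 yr; rate constant k = 1/τ.
New steady state M_∞ = F₁/k = F₁·τ = 36.39 × 492.0 = 17902 Gt C.
M(t) = M_∞ + (M₀ − M_∞)·e^(−t/τ); t/τ = 257/492.0 = 0.5224, so e^(−t/τ) = 0.5931.
M(t) = 17902 + 20350 × 0.5931 = 29971 Gt C.

30000 Gt C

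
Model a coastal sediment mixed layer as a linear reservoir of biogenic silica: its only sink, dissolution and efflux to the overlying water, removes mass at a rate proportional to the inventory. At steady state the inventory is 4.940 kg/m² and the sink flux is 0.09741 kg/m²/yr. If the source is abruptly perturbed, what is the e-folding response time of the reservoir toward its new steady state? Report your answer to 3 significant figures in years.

For a linear reservoir the response time equals the residence time τ = M/F.
τ = 4.940 / 0.09741 = 50.71 yr.

50.7 yr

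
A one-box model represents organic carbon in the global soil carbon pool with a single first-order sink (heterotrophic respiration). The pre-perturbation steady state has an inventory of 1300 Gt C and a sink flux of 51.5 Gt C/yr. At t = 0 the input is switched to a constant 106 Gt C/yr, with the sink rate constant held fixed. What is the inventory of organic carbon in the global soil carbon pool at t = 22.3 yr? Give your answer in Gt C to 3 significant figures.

2110 Gt C

τ = M₀/F₀ = 1300/51.5 = 25.24 yr; rate constant k = 1/τ.
New steady state M_∞ = F₁/k = F₁·τ = 106 × 25.24 = 2675.7 Gt C.
M(t) = M_∞ + (M₀ − M_∞)·e^(−t/τ); t/τ = 22.3/25.24 = 0.8834, so e^(−t/τ) = 0.4134.
M(t) = 2675.7 − 1376 × 0.4134 = 2107.0 Gt C.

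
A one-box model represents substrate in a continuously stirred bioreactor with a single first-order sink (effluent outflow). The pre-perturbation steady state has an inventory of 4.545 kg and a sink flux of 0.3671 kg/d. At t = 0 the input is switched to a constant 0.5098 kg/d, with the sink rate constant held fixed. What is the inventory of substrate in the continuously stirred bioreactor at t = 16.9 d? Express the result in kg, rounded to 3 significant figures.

5.86 kg

τ = M₀/F₀ = 4.545/0.3671 = 12.38 d; rate constant k = 1/τ.
New steady state M_∞ = F₁/k = F₁·τ = 0.5098 × 12.38 = 6.3117 kg.
M(t) = M_∞ + (M₀ − M_∞)·e^(−t/τ); t/τ = 16.9/12.38 = 1.365, so e^(−t/τ) = 0.2554.
M(t) = 6.3117 − 1.767 × 0.2554 = 5.8606 kg.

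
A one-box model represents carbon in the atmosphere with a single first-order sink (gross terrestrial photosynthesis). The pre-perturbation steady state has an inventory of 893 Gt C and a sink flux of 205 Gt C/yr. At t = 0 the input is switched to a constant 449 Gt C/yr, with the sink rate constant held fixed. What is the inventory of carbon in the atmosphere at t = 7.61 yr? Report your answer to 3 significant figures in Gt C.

1770 Gt C

Residence time τ = M₀/F₀ = 4.356 yr. The eventual steady state is M_∞ = M₀·(F₁/F₀) = 893 × 449/205 = 1955.9 Gt C.
The anomaly ΔM(t) = M(t) − M_∞ decays as ΔM₀·e^(−t/τ) with ΔM₀ = 893 − 1955.9 = −1063 Gt C.
At t = 7.61 yr, e^(−t/τ) = e^(−1.747) = 0.1743, so ΔM = −185.3 Gt C and M = 1955.9 − 185.3 = 1770.6 Gt C.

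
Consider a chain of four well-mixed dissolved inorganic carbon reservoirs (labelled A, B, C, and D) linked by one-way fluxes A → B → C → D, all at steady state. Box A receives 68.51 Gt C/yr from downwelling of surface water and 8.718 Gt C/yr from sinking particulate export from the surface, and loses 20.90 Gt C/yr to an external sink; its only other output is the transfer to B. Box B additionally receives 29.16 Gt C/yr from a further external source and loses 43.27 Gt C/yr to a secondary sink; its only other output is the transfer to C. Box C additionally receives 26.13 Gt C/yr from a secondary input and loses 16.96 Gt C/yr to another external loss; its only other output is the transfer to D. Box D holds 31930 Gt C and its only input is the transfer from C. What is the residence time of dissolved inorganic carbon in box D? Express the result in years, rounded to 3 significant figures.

621 yr

Box A: F(A→B) = (68.51 + 8.718) − 20.90 = 56.328 Gt C/yr.
Box B: F(B→C) = (56.328 + 29.16) − 43.27 = 42.218 Gt C/yr.
Box C: F(C→D) = (42.218 + 26.13) − 16.96 = 51.388 Gt C/yr.
Box D throughput = its input = 51.388 Gt C/yr; τ = 31930 / 51.388 = 621.4 yr.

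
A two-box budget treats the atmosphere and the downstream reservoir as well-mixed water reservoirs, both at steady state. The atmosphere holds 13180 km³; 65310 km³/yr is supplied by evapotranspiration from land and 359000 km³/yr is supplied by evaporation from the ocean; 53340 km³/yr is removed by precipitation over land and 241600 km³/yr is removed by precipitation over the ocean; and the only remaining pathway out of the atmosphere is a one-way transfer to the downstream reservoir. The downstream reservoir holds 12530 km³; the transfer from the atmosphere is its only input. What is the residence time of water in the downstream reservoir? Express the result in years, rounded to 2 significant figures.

Balance the atmosphere: ΣF_in = 65310 + 359000 = 424310 km³/yr.
Transfer to the downstream reservoir = ΣF_in − (53340 + 241600) = 129370 km³/yr.
At steady state the output of the downstream reservoir equals its input, 129370 km³/yr.
τ = M / F = 12530 / 129370 = 0.09685 yr.

0.097 yr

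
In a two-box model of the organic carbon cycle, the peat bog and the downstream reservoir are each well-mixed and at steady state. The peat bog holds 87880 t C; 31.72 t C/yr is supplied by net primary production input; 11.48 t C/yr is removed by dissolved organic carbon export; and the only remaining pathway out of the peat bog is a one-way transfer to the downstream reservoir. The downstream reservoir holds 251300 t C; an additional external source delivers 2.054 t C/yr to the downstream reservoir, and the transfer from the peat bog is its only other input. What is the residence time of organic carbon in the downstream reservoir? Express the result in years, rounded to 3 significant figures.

11300 yr

Balance the peat bog: ΣF_in = 31.720 t C/yr.
Transfer to the downstream reservoir = ΣF_in − (11.48) = 20.240 t C/yr.
Total input to the downstream reservoir = 20.240 + 2.054 = 22.294 t C/yr; at steady state this equals its total output.
τ = M / F = 251300 / 22.294 = 11270 yr.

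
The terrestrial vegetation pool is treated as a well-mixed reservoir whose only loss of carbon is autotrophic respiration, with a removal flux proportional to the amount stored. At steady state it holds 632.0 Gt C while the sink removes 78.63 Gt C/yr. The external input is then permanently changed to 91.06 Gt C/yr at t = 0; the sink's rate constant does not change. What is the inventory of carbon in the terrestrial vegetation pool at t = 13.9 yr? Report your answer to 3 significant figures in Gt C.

The sink rate constant is k = F₀/M₀ = 78.63/632.0 = 0.1244 yr⁻¹.
Solving dM/dt = F₁ − kM with M(0) = M₀ gives M(t) = F₁/k + (M₀ − F₁/k)·e^(−kt).
F₁/k = 91.06/0.1244 = 731.91 Gt C; kt = 0.1244 × 13.9 = 1.729, e^(−kt) = 0.1774.
M(13.9) = 731.91 + (632.0 − 731.91) × 0.1774 = 731.91 − 17.72 = 714.18 Gt C.

714 Gt C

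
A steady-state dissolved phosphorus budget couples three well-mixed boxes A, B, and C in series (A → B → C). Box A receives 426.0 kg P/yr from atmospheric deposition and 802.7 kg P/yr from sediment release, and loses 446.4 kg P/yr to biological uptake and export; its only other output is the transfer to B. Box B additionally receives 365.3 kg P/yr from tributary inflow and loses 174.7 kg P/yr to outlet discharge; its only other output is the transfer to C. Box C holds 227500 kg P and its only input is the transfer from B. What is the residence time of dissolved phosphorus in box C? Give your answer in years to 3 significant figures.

Box A: F(A→B) = (426.0 + 802.7) − 446.4 = 782.30 kg P/yr.
Box B: F(B→C) = (782.30 + 365.3) − 174.7 = 972.90 kg P/yr.
Box C throughput = its input = 972.90 kg P/yr; τ = 227500 / 972.90 = 233.8 yr.

234 yr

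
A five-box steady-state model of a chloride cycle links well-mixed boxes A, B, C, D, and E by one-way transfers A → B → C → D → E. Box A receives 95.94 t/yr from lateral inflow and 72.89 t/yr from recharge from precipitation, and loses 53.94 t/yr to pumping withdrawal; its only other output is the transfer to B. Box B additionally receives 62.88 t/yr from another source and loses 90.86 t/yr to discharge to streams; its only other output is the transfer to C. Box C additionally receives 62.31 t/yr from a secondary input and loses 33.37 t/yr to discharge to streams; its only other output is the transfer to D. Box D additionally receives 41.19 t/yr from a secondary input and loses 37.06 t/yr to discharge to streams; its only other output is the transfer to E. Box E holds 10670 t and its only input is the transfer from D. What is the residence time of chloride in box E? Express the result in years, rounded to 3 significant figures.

88.9 yr

Box A: F(A→B) = (95.94 + 72.89) − 53.94 = 114.89 t/yr.
Box B: F(B→C) = (114.89 + 62.88) − 90.86 = 86.910 t/yr.
Box C: F(C→D) = (86.910 + 62.31) − 33.37 = 115.85 t/yr.
Box D: F(D→E) = (115.85 + 41.19) − 37.06 = 119.98 t/yr.
Box E throughput = its input = 119.98 t/yr; τ = 10670 / 119.98 = 88.93 yr.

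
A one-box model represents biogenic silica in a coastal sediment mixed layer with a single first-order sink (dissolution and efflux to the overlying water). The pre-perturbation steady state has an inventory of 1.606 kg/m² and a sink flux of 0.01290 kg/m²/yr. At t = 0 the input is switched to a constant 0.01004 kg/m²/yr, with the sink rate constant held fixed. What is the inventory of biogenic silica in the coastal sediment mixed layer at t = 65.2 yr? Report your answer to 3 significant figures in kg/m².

The sink rate constant is k = F₀/M₀ = 0.01290/1.606 = 0.008032 yr⁻¹.
Solving dM/dt = F₁ − kM with M(0) = M₀ gives M(t) = F₁/k + (M₀ − F₁/k)·e^(−kt).
F₁/k = 0.01004/0.008032 = 1.2499 kg/m²; kt = 0.008032 × 65.2 = 0.5237, e^(−kt) = 0.5923.
M(65.2) = 1.2499 + (1.606 − 1.2499) × 0.5923 = 1.2499 + 0.2109 = 1.4608 kg/m².

1.46 kg/m²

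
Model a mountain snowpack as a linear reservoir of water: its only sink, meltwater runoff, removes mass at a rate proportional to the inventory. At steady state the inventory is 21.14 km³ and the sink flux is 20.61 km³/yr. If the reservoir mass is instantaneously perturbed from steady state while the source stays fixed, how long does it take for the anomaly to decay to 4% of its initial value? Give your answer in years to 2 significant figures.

For a linear reservoir the anomaly decays as exp(−t/τ) with τ = M/F = 21.14/20.61 = 1.026 yr.
exp(−t/τ) = 0.04 ⇒ t = −τ ln(0.04) = 1.026 × 3.219 = 3.302 yr.

3.3 yr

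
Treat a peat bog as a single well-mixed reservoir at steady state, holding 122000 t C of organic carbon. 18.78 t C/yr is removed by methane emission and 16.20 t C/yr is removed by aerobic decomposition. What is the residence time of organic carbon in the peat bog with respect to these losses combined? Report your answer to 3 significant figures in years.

Total removal = 18.78 + 16.20 = 34.980 t C/yr.
τ = M / ΣF_out = 122000 / 34.980 = 3488 yr.

3490 yr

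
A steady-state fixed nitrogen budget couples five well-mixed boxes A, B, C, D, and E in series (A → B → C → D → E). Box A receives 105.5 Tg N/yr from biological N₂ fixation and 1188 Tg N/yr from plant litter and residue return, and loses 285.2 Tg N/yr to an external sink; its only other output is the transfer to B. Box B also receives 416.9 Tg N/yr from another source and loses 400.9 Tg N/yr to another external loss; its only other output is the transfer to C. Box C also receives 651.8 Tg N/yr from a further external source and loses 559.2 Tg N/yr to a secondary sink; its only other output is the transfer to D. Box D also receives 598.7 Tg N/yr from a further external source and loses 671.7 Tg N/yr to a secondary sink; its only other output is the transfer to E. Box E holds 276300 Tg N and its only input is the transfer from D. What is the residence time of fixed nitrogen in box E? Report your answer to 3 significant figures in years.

265 yr

Box A: F(A→B) = (105.5 + 1188) − 285.2 = 1008.3 Tg N/yr.
Box B: F(B→C) = (1008.3 + 416.9) − 400.9 = 1024.3 Tg N/yr.
Box C: F(C→D) = (1024.3 + 651.8) − 559.2 = 1116.9 Tg N/yr.
Box D: F(D→E) = (1116.9 + 598.7) − 671.7 = 1043.9 Tg N/yr.
Box E throughput = its input = 1043.9 Tg N/yr; τ = 276300 / 1043.9 = 264.7 yr.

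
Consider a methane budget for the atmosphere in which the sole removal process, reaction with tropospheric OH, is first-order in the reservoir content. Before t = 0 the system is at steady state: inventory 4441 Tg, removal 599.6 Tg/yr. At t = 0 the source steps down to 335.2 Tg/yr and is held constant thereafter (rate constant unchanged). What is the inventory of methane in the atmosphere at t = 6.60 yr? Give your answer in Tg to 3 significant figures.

τ = M₀/F₀ = 4441/599.6 = 7.407 yr; rate constant k = 1/τ.
New steady state M_∞ = F₁/k = F₁·τ = 335.2 × 7.407 = 2482.7 Tg.
M(t) = M_∞ + (M₀ − M_∞)·e^(−t/τ); t/τ = 6.60/7.407 = 0.8911, so e^(−t/τ) = 0.4102.
M(t) = 2482.7 + 1958 × 0.4102 = 3286.0 Tg.

3290 Tg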